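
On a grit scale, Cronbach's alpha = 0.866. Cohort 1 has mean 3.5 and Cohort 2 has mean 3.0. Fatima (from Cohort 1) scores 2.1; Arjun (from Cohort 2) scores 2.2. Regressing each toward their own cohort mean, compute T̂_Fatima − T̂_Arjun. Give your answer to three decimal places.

T̂_Fatima = 0.866(2.1) + 0.134(3.5) = 2.28760
T̂_Arjun = 0.866(2.2) + 0.134(3.0) = 2.30720
Difference = 2.28760 − 2.30720 = -0.01960

-0.020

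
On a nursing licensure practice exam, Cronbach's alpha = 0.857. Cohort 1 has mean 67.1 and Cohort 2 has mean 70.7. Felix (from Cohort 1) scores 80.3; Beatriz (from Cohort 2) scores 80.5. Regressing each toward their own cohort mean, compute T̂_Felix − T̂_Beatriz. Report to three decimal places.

-0.686

T̂_Felix = 0.857(80.3) + 0.143(67.1) = 78.41240
T̂_Beatriz = 0.857(80.5) + 0.143(70.7) = 79.09860
Difference = 78.41240 − 79.09860 = -0.68620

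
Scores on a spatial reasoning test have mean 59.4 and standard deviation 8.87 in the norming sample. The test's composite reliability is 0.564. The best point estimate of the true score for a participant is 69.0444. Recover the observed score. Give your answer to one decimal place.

76.5

T̂ = ρX + (1 − ρ)μ  ⇒  X = (T̂ − (1 − ρ)μ) / ρ
X = (69.0444 − 0.436 × 59.4) / 0.564 = (69.0444 − 25.8984) / 0.564 = 43.1460 / 0.564 = 76.500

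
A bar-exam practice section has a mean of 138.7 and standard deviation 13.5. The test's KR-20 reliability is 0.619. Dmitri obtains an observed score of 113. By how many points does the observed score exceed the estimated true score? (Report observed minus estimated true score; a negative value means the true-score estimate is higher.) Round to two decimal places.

T̂ = ρX + (1 − ρ)μ
  = 0.619 × 113 + 0.381 × 138.7
  = 69.947 + 52.8447
  = 122.7917
  ≈ 122.792
X − T̂ = 113 − 122.792 = -9.792 → -9.79

-9.79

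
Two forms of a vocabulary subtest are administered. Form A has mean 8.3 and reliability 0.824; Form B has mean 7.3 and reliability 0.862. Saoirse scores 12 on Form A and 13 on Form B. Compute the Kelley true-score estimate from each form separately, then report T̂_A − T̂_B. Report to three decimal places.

-0.865

T̂_A = 0.824(12) + 0.176(8.3) = 11.34880
T̂_B = 0.862(13) + 0.138(7.3) = 12.21340
T̂_A − T̂_B = -0.86460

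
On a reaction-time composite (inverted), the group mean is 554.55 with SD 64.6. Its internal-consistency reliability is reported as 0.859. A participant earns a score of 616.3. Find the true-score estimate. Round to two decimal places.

T̂ = ρX + (1 − ρ)μ
  = 0.859 × 616.3 + 0.141 × 554.55
  = 529.4017 + 78.19155
  = 607.593
  ≈ 607.59

607.59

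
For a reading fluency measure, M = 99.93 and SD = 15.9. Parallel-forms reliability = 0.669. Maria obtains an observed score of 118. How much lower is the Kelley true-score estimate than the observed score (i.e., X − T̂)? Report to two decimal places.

T̂ = ρX + (1 − ρ)μ
  = 0.669 × 118 + 0.331 × 99.93
  = 78.942 + 33.07683
  = 112.0188
  ≈ 112.019
X − T̂ = 118 − 112.019 = 5.981 → 5.98

5.98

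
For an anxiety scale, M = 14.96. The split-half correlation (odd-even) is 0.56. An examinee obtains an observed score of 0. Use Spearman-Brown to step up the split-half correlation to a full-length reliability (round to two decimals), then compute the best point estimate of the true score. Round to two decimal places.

4.19

Spearman-Brown: ρ = 2r/(1 + r) = 2(0.56)/(1 + 0.56) = 1.120/1.56 = 0.7179 → 0.72
Kelley's formula gives T̂ = 0.72·0 + 0.28·14.96 = 0.00 + 4.1888 = 4.189.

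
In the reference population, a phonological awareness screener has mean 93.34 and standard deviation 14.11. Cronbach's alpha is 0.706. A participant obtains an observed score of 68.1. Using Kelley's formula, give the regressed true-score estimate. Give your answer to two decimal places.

75.52

Weight the observed score by reliability and the mean by (1 − reliability): T̂ = 0.706·68.1 + 0.294·93.34 = 48.0786 + 27.44196 = 75.521.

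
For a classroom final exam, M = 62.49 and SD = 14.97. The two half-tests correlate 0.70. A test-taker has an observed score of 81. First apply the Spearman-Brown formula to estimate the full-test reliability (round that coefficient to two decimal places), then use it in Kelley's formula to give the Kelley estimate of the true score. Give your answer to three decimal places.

Spearman-Brown: ρ = 2r/(1 + r) = 2(0.70)/(1 + 0.70) = 1.400/1.70 = 0.8235 → 0.82
T̂ = ρX + (1 − ρ)μ
  = 0.82 × 81 + 0.18 × 62.49
  = 66.42 + 11.2482
  = 77.6682
  ≈ 77.668

77.668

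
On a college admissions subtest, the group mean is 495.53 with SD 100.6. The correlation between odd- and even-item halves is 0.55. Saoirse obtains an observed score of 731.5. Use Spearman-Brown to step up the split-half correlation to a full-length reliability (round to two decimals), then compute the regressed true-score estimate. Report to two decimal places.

663.07

Spearman-Brown: ρ = 2r/(1 + r) = 2(0.55)/(1 + 0.55) = 1.100/1.55 = 0.7097 → 0.71
Weight the observed score by reliability and the mean by (1 − reliability): T̂ = 0.71·731.5 + 0.29·495.53 = 519.365 + 143.7037 = 663.069.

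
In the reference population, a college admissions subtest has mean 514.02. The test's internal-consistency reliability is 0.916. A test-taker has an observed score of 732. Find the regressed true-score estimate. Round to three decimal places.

713.690

T̂ = 0.916(732) + 0.084(514.02) = 670.512 + 43.17768 = 713.6897 → 713.690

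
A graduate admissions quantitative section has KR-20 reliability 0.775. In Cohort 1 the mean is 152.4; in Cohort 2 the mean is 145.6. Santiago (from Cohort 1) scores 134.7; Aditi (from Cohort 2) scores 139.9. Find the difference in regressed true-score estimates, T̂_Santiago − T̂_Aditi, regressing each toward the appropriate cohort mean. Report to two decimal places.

-2.50

T̂_Santiago = 0.775(134.7) + 0.225(152.4) = 138.6825
T̂_Aditi = 0.775(139.9) + 0.225(145.6) = 141.1825
Difference = 138.6825 − 141.1825 = -2.5000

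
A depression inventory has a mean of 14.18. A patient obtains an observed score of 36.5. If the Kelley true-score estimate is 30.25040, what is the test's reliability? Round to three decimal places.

T̂ = ρX + (1 − ρ)μ  ⇒  T̂ − μ = ρ(X − μ)
ρ = (T̂ − μ)/(X − μ) = (30.25040 − 14.18) / (36.5 − 14.18) = 16.07040 / 22.32 = 0.72000

0.720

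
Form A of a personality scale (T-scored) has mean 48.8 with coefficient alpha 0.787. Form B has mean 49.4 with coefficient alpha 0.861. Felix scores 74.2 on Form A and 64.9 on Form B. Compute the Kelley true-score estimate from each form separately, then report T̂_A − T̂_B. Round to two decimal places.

6.04

T̂_A = 0.787(74.2) + 0.213(48.8) = 68.7898
T̂_B = 0.861(64.9) + 0.139(49.4) = 62.7455
T̂_A − T̂_B = 6.0443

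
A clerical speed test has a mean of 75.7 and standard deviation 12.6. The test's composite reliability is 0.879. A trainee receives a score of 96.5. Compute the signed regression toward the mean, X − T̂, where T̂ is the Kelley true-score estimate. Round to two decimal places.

2.52

T̂ = ρX + (1 − ρ)μ
  = 0.879 × 96.5 + 0.121 × 75.7
  = 84.8235 + 9.1597
  = 93.9832
  ≈ 93.983
X − T̂ = 96.5 − 93.983 = 2.517 → 2.52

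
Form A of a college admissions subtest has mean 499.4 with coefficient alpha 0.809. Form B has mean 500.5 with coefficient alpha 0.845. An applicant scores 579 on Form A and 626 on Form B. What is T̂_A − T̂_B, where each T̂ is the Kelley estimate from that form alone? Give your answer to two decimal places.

T̂_A = 0.809(579) + 0.191(499.4) = 563.7964
T̂_B = 0.845(626) + 0.155(500.5) = 606.5475
T̂_A − T̂_B = -42.7511

-42.75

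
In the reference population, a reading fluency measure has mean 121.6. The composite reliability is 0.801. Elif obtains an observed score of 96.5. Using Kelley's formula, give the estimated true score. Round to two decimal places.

101.49

Regress the observed score toward the mean by the unreliability: T̂ = 0.801·96.5 + 0.199·121.6 = 77.2965 + 24.1984 = 101.495.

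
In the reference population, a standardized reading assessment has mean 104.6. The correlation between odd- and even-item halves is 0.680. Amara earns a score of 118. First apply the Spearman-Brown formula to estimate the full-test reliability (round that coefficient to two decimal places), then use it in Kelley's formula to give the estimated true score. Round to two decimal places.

115.45

Spearman-Brown: ρ = 2r/(1 + r) = 2(0.680)/(1 + 0.680) = 1.3600/1.680 = 0.8095 → 0.81
T̂ = ρX + (1 − ρ)μ
  = 0.81 × 118 + 0.19 × 104.6
  = 95.58 + 19.874
  = 115.454
  ≈ 115.45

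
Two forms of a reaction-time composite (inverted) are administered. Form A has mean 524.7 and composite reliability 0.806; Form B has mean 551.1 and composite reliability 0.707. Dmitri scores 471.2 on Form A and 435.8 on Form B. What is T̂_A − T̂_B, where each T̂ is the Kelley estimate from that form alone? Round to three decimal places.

T̂_A = 0.806(471.2) + 0.194(524.7) = 481.57900
T̂_B = 0.707(435.8) + 0.293(551.1) = 469.58290
T̂_A − T̂_B = 11.99610

11.996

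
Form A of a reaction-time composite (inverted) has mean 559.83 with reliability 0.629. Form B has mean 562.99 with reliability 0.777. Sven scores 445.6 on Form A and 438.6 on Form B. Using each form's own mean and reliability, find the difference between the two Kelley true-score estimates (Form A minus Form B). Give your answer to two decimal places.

T̂_A = 0.629(445.6) + 0.371(559.83) = 487.9793
T̂_B = 0.777(438.6) + 0.223(562.99) = 466.3390
T̂_A − T̂_B = 21.6404

21.64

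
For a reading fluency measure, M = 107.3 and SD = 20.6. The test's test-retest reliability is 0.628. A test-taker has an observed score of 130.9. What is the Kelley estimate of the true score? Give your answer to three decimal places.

T̂ = ρX + (1 − ρ)μ
  = 0.628 × 130.9 + 0.372 × 107.3
  = 82.2052 + 39.9156
  = 122.1208
  ≈ 122.121

122.121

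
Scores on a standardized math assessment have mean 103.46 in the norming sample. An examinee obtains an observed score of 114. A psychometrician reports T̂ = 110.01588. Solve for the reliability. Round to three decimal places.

T̂ = ρX + (1 − ρ)μ  ⇒  T̂ − μ = ρ(X − μ)
ρ = (T̂ − μ)/(X − μ) = (110.01588 − 103.46) / (114 − 103.46) = 6.55588 / 10.54 = 0.62200

0.622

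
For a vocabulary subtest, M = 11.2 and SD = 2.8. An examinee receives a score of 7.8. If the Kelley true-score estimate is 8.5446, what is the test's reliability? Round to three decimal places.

T̂ = ρX + (1 − ρ)μ  ⇒  T̂ − μ = ρ(X − μ)
ρ = (T̂ − μ)/(X − μ) = (8.5446 − 11.2) / (7.8 − 11.2) = -2.6554 / -3.4 = 0.78100

0.781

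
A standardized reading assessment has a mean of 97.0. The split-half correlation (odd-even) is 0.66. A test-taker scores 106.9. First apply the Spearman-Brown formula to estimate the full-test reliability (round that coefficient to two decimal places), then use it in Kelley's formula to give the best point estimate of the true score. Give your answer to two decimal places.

Spearman-Brown: ρ = 2r/(1 + r) = 2(0.66)/(1 + 0.66) = 1.320/1.66 = 0.7952 → 0.80
T̂ = 0.80(106.9) + 0.20(97.0) = 85.520 + 19.400 = 104.920 → 104.92

104.92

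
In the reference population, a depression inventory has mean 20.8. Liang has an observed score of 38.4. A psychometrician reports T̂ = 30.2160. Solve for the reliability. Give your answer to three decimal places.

0.535

T̂ = ρX + (1 − ρ)μ  ⇒  T̂ − μ = ρ(X − μ)
ρ = (T̂ − μ)/(X − μ) = (30.2160 − 20.8) / (38.4 − 20.8) = 9.4160 / 17.6 = 0.53500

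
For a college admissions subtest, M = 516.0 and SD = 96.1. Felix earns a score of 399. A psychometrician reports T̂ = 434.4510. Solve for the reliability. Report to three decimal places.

0.697

T̂ = ρX + (1 − ρ)μ  ⇒  T̂ − μ = ρ(X − μ)
ρ = (T̂ − μ)/(X − μ) = (434.4510 − 516.0) / (399 − 516.0) = -81.5490 / -117.0 = 0.69700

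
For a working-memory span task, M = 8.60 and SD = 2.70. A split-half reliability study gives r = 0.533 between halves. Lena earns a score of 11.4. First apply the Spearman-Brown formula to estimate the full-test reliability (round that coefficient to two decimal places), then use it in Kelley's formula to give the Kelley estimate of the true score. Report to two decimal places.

10.56

Spearman-Brown: ρ = 2r/(1 + r) = 2(0.533)/(1 + 0.533) = 1.0660/1.533 = 0.6954 → 0.70
Regress the observed score toward the mean by the unreliability: T̂ = 0.70·11.4 + 0.30·8.60 = 7.980 + 2.5800 = 10.560.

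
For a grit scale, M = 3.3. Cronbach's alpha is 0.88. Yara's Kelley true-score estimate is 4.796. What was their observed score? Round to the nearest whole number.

T̂ = ρX + (1 − ρ)μ  ⇒  X = (T̂ − (1 − ρ)μ) / ρ
X = (4.796 − 0.12 × 3.3) / 0.88 = (4.796 − 0.396) / 0.88 = 4.400 / 0.88 = 5.00

5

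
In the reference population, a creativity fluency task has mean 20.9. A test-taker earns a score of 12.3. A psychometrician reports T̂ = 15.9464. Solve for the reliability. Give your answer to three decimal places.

T̂ = ρX + (1 − ρ)μ  ⇒  T̂ − μ = ρ(X − μ)
ρ = (T̂ − μ)/(X − μ) = (15.9464 − 20.9) / (12.3 − 20.9) = -4.9536 / -8.6 = 0.57600

0.576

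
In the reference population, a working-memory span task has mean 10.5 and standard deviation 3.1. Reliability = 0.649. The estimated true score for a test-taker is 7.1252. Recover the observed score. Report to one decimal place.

5.3

T̂ = ρX + (1 − ρ)μ  ⇒  X = (T̂ − (1 − ρ)μ) / ρ
X = (7.1252 − 0.351 × 10.5) / 0.649 = (7.1252 − 3.6855) / 0.649 = 3.4397 / 0.649 = 5.300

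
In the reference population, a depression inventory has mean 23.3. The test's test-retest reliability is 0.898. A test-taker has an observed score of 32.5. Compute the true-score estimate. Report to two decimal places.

T̂ = 0.898(32.5) + 0.102(23.3) = 29.1850 + 2.3766 = 31.562 → 31.56

31.56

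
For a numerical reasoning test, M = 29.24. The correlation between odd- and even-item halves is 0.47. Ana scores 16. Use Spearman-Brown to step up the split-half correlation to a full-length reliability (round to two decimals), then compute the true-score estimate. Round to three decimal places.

Spearman-Brown: ρ = 2r/(1 + r) = 2(0.47)/(1 + 0.47) = 0.940/1.47 = 0.6395 → 0.64
Regress the observed score toward the mean by the unreliability: T̂ = 0.64·16 + 0.36·29.24 = 10.24 + 10.5264 = 20.7664.

20.766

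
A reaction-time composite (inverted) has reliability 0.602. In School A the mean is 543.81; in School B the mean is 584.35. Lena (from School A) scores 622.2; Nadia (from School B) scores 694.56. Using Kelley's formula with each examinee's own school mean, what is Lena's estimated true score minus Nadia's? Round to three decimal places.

T̂_Lena = 0.602(622.2) + 0.398(543.81) = 591.00078
T̂_Nadia = 0.602(694.56) + 0.398(584.35) = 650.69642
Difference = 591.00078 − 650.69642 = -59.69564

-59.696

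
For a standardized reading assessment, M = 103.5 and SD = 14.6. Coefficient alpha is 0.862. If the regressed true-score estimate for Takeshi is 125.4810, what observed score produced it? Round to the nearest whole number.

129

T̂ = ρX + (1 − ρ)μ  ⇒  X = (T̂ − (1 − ρ)μ) / ρ
X = (125.4810 − 0.138 × 103.5) / 0.862 = (125.4810 − 14.2830) / 0.862 = 111.1980 / 0.862 = 129.00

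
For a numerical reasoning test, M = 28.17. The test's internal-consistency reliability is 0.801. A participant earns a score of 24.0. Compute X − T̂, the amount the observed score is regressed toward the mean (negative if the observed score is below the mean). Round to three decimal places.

-0.830

T̂ = ρX + (1 − ρ)μ
  = 0.801 × 24.0 + 0.199 × 28.17
  = 19.2240 + 5.60583
  = 24.82983
  ≈ 24.8298
X − T̂ = 24.0 − 24.8298 = -0.8298 → -0.830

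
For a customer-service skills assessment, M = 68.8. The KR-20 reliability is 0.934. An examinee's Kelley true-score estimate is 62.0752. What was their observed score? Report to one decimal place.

61.6

T̂ = ρX + (1 − ρ)μ  ⇒  X = (T̂ − (1 − ρ)μ) / ρ
X = (62.0752 − 0.066 × 68.8) / 0.934 = (62.0752 − 4.5408) / 0.934 = 57.5344 / 0.934 = 61.600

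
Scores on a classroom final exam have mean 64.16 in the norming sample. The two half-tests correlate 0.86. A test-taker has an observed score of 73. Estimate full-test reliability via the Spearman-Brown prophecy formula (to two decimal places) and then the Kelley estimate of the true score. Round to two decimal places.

72.29

Spearman-Brown: ρ = 2r/(1 + r) = 2(0.86)/(1 + 0.86) = 1.720/1.86 = 0.9247 → 0.92
T̂ = ρX + (1 − ρ)μ
  = 0.92 × 73 + 0.08 × 64.16
  = 67.16 + 5.1328
  = 72.293
  ≈ 72.29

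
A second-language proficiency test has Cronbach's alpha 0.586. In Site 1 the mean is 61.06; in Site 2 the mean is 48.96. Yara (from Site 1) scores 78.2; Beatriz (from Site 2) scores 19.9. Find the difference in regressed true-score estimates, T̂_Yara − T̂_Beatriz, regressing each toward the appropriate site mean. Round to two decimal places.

39.17

T̂_Yara = 0.586(78.2) + 0.414(61.06) = 71.1040
T̂_Beatriz = 0.586(19.9) + 0.414(48.96) = 31.9308
Difference = 71.1040 − 31.9308 = 39.1732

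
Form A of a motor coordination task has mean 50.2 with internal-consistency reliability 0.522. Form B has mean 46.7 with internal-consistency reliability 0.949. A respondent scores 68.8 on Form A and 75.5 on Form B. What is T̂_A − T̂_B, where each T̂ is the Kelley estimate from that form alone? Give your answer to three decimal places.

T̂_A = 0.522(68.8) + 0.478(50.2) = 59.90920
T̂_B = 0.949(75.5) + 0.051(46.7) = 74.03120
T̂_A − T̂_B = -14.12200

-14.122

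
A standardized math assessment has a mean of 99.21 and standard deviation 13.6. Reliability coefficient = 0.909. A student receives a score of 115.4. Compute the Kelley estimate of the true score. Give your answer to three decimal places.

T̂ = ρX + (1 − ρ)μ
  = 0.909 × 115.4 + 0.091 × 99.21
  = 104.8986 + 9.02811
  = 113.9267
  ≈ 113.927

113.927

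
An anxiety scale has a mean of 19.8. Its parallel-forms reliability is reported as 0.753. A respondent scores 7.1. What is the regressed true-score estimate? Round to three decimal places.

10.237

T̂ = ρX + (1 − ρ)μ
  = 0.753 × 7.1 + 0.247 × 19.8
  = 5.3463 + 4.8906
  = 10.2369
  ≈ 10.237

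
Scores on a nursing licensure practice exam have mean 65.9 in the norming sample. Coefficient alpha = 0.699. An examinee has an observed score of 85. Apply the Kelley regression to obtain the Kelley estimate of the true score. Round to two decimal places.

Regress the observed score toward the mean by the unreliability: T̂ = 0.699·85 + 0.301·65.9 = 59.415 + 19.8359 = 79.251.

79.25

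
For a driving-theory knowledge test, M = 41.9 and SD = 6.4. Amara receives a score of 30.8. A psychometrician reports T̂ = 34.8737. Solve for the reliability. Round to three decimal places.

T̂ = ρX + (1 − ρ)μ  ⇒  T̂ − μ = ρ(X − μ)
ρ = (T̂ − μ)/(X − μ) = (34.8737 − 41.9) / (30.8 − 41.9) = -7.0263 / -11.1 = 0.63300

0.633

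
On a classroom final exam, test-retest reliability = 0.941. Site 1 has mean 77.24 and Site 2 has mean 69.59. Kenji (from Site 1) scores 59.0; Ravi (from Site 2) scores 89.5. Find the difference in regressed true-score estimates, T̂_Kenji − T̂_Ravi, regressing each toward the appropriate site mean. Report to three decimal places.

-28.249

T̂_Kenji = 0.941(59.0) + 0.059(77.24) = 60.07616
T̂_Ravi = 0.941(89.5) + 0.059(69.59) = 88.32531
Difference = 60.07616 − 88.32531 = -28.24915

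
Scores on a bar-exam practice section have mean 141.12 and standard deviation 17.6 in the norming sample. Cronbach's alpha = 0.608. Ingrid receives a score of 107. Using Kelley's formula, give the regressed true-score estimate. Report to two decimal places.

120.38

Kelley's formula gives T̂ = 0.608·107 + 0.392·141.12 = 65.056 + 55.31904 = 120.375.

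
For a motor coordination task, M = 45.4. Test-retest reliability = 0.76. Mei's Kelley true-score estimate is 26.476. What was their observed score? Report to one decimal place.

20.5

T̂ = ρX + (1 − ρ)μ  ⇒  X = (T̂ − (1 − ρ)μ) / ρ
X = (26.476 − 0.24 × 45.4) / 0.76 = (26.476 − 10.896) / 0.76 = 15.580 / 0.76 = 20.500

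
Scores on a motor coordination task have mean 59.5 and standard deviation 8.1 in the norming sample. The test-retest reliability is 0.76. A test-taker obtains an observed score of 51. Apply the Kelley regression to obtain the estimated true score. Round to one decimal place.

53.0

T̂ = ρX + (1 − ρ)μ
  = 0.76 × 51 + 0.24 × 59.5
  = 38.76 + 14.280
  = 53.04
  ≈ 53.0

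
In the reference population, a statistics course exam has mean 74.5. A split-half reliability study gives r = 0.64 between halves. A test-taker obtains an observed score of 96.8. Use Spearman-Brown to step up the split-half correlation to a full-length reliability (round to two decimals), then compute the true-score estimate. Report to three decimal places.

91.894

Spearman-Brown: ρ = 2r/(1 + r) = 2(0.64)/(1 + 0.64) = 1.280/1.64 = 0.7805 → 0.78
T̂ = 0.78(96.8) + 0.22(74.5) = 75.504 + 16.390 = 91.8940 → 91.894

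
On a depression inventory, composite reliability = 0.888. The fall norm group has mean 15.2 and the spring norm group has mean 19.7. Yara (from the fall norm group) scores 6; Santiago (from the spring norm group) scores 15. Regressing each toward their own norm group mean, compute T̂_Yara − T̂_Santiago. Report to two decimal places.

-8.50

T̂_Yara = 0.888(6) + 0.112(15.2) = 7.0304
T̂_Santiago = 0.888(15) + 0.112(19.7) = 15.5264
Difference = 7.0304 − 15.5264 = -8.4960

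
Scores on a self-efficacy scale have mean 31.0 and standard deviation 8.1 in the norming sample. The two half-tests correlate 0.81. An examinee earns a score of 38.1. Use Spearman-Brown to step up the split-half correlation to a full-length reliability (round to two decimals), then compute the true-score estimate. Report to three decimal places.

Spearman-Brown: ρ = 2r/(1 + r) = 2(0.81)/(1 + 0.81) = 1.620/1.81 = 0.8950 → 0.90
Regress the observed score toward the mean by the unreliability: T̂ = 0.90·38.1 + 0.10·31.0 = 34.290 + 3.100 = 37.3900.

37.390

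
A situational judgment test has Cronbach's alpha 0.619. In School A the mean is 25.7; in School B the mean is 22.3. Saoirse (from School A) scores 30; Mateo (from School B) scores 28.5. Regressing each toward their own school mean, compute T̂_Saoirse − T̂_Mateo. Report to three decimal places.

T̂_Saoirse = 0.619(30) + 0.381(25.7) = 28.36170
T̂_Mateo = 0.619(28.5) + 0.381(22.3) = 26.13780
Difference = 28.36170 − 26.13780 = 2.22390

2.224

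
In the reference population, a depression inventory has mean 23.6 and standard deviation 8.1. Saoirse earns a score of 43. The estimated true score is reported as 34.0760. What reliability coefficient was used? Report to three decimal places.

T̂ = ρX + (1 − ρ)μ  ⇒  T̂ − μ = ρ(X − μ)
ρ = (T̂ − μ)/(X − μ) = (34.0760 − 23.6) / (43 − 23.6) = 10.4760 / 19.4 = 0.54000

0.540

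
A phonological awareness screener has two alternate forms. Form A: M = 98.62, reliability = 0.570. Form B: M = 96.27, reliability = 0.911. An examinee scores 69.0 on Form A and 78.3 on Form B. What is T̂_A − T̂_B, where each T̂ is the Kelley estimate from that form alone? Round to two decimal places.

T̂_A = 0.570(69.0) + 0.430(98.62) = 81.7366
T̂_B = 0.911(78.3) + 0.089(96.27) = 79.8993
T̂_A − T̂_B = 1.8373

1.84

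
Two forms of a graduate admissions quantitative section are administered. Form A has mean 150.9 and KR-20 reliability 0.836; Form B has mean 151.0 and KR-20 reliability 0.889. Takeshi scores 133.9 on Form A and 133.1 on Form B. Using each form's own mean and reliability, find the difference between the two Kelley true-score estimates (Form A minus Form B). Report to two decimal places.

T̂_A = 0.836(133.9) + 0.164(150.9) = 136.6880
T̂_B = 0.889(133.1) + 0.111(151.0) = 135.0869
T̂_A − T̂_B = 1.6011

1.60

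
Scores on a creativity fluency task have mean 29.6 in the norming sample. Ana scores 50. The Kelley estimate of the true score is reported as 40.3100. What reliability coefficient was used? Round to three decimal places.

0.525

T̂ = ρX + (1 − ρ)μ  ⇒  T̂ − μ = ρ(X − μ)
ρ = (T̂ − μ)/(X − μ) = (40.3100 − 29.6) / (50 − 29.6) = 10.7100 / 20.4 = 0.52500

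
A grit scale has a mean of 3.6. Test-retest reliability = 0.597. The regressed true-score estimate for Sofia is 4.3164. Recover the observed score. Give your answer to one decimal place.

4.8

T̂ = ρX + (1 − ρ)μ  ⇒  X = (T̂ − (1 − ρ)μ) / ρ
X = (4.3164 − 0.403 × 3.6) / 0.597 = (4.3164 − 1.4508) / 0.597 = 2.8656 / 0.597 = 4.800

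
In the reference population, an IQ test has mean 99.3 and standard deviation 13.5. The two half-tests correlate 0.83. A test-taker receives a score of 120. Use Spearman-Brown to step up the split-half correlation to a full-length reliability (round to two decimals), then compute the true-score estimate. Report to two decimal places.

118.14

Spearman-Brown: ρ = 2r/(1 + r) = 2(0.83)/(1 + 0.83) = 1.660/1.83 = 0.9071 → 0.91
Regress the observed score toward the mean by the unreliability: T̂ = 0.91·120 + 0.09·99.3 = 109.20 + 8.937 = 118.137.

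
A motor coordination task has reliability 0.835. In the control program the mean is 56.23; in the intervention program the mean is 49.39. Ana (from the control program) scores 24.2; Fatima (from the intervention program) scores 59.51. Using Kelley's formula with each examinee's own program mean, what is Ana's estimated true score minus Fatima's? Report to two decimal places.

-28.36

T̂_Ana = 0.835(24.2) + 0.165(56.23) = 29.4849
T̂_Fatima = 0.835(59.51) + 0.165(49.39) = 57.8402
Difference = 29.4849 − 57.8402 = -28.3552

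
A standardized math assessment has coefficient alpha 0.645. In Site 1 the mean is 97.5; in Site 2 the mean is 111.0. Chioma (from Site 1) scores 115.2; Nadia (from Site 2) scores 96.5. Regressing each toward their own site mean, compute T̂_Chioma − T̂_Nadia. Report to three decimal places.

T̂_Chioma = 0.645(115.2) + 0.355(97.5) = 108.91650
T̂_Nadia = 0.645(96.5) + 0.355(111.0) = 101.64750
Difference = 108.91650 − 101.64750 = 7.26900

7.269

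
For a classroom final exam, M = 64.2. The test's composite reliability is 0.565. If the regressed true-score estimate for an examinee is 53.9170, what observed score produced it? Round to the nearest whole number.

46

T̂ = ρX + (1 − ρ)μ  ⇒  X = (T̂ − (1 − ρ)μ) / ρ
X = (53.9170 − 0.435 × 64.2) / 0.565 = (53.9170 − 27.9270) / 0.565 = 25.9900 / 0.565 = 46.00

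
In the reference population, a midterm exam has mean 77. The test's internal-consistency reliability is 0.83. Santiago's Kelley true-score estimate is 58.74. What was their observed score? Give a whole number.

55

T̂ = ρX + (1 − ρ)μ  ⇒  X = (T̂ − (1 − ρ)μ) / ρ
X = (58.74 − 0.17 × 77) / 0.83 = (58.74 − 13.09) / 0.83 = 45.65 / 0.83 = 55.00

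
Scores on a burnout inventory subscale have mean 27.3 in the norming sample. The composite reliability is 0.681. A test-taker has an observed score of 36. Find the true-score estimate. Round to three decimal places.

33.225

T̂ = 0.681(36) + 0.319(27.3) = 24.516 + 8.7087 = 33.2247 → 33.225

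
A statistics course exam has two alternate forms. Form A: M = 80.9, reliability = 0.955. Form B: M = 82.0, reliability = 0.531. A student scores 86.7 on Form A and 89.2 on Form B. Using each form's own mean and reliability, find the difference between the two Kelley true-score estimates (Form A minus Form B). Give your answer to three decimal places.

T̂_A = 0.955(86.7) + 0.045(80.9) = 86.43900
T̂_B = 0.531(89.2) + 0.469(82.0) = 85.82320
T̂_A − T̂_B = 0.61580

0.616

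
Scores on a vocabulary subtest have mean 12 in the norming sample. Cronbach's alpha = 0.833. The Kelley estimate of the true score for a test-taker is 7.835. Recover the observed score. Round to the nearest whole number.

T̂ = ρX + (1 − ρ)μ  ⇒  X = (T̂ − (1 − ρ)μ) / ρ
X = (7.835 − 0.167 × 12) / 0.833 = (7.835 − 2.004) / 0.833 = 5.831 / 0.833 = 7.00

7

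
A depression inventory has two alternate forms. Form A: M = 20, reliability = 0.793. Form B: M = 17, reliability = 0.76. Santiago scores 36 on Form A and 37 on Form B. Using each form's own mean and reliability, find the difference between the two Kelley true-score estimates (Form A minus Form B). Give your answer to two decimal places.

0.49

T̂_A = 0.793(36) + 0.207(20) = 32.6880
T̂_B = 0.76(37) + 0.24(17) = 32.2000
T̂_A − T̂_B = 0.4880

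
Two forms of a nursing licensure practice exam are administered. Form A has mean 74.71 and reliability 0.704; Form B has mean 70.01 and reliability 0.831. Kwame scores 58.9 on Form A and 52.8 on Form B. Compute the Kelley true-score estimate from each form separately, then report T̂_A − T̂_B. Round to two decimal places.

7.87

T̂_A = 0.704(58.9) + 0.296(74.71) = 63.5798
T̂_B = 0.831(52.8) + 0.169(70.01) = 55.7085
T̂_A − T̂_B = 7.8713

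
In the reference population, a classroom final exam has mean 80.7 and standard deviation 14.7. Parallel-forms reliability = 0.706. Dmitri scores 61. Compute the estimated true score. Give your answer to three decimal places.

T̂ = 0.706(61) + 0.294(80.7) = 43.066 + 23.7258 = 66.7918 → 66.792

66.792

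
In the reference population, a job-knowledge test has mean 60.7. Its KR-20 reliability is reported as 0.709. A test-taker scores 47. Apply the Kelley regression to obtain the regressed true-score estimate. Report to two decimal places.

Kelley's formula gives T̂ = 0.709·47 + 0.291·60.7 = 33.323 + 17.6637 = 50.987.

50.99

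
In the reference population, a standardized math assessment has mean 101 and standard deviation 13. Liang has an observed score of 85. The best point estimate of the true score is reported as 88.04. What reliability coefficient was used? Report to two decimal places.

0.81

T̂ = ρX + (1 − ρ)μ  ⇒  T̂ − μ = ρ(X − μ)
ρ = (T̂ − μ)/(X − μ) = (88.04 − 101) / (85 − 101) = -12.96 / -16.0 = 0.8100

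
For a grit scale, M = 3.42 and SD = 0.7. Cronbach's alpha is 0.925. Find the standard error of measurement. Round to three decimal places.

0.192

SEM = SD · √(1 − ρ) = 0.7 × √0.075 = 0.7 × 0.2739 = 0.1917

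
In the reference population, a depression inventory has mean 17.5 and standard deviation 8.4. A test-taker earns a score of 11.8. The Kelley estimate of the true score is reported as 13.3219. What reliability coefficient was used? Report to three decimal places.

T̂ = ρX + (1 − ρ)μ  ⇒  T̂ − μ = ρ(X − μ)
ρ = (T̂ − μ)/(X − μ) = (13.3219 − 17.5) / (11.8 − 17.5) = -4.1781 / -5.7 = 0.73300

0.733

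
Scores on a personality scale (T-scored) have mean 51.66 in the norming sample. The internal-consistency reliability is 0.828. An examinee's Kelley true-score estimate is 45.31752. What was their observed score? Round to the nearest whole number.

T̂ = ρX + (1 − ρ)μ  ⇒  X = (T̂ − (1 − ρ)μ) / ρ
X = (45.31752 − 0.172 × 51.66) / 0.828 = (45.31752 − 8.88552) / 0.828 = 36.43200 / 0.828 = 44.00

44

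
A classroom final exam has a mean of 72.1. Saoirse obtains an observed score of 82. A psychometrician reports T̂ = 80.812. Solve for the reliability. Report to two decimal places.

0.88

T̂ = ρX + (1 − ρ)μ  ⇒  T̂ − μ = ρ(X − μ)
ρ = (T̂ − μ)/(X − μ) = (80.812 − 72.1) / (82 − 72.1) = 8.712 / 9.9 = 0.8800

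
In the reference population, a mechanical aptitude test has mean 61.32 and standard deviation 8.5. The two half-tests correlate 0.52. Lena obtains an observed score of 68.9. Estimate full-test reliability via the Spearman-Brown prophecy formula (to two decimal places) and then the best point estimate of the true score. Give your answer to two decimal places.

Spearman-Brown: ρ = 2r/(1 + r) = 2(0.52)/(1 + 0.52) = 1.040/1.52 = 0.6842 → 0.68
T̂ = ρX + (1 − ρ)μ
  = 0.68 × 68.9 + 0.32 × 61.32
  = 46.852 + 19.6224
  = 66.474
  ≈ 66.47

66.47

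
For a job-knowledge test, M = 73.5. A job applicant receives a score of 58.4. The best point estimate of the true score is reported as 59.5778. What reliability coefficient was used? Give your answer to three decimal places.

T̂ = ρX + (1 − ρ)μ  ⇒  T̂ − μ = ρ(X − μ)
ρ = (T̂ − μ)/(X − μ) = (59.5778 − 73.5) / (58.4 − 73.5) = -13.9222 / -15.1 = 0.92200

0.922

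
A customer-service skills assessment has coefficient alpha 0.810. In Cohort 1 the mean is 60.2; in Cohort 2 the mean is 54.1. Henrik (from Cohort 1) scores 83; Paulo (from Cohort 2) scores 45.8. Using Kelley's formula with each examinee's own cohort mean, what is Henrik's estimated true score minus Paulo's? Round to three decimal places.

31.291

T̂_Henrik = 0.810(83) + 0.190(60.2) = 78.66800
T̂_Paulo = 0.810(45.8) + 0.190(54.1) = 47.37700
Difference = 78.66800 − 47.37700 = 31.29100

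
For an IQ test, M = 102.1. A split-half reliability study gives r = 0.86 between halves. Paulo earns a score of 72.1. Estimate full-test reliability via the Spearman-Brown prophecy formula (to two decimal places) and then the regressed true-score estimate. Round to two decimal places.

74.50

Spearman-Brown: ρ = 2r/(1 + r) = 2(0.86)/(1 + 0.86) = 1.720/1.86 = 0.9247 → 0.92
T̂ = ρX + (1 − ρ)μ
  = 0.92 × 72.1 + 0.08 × 102.1
  = 66.332 + 8.168
  = 74.500
  ≈ 74.50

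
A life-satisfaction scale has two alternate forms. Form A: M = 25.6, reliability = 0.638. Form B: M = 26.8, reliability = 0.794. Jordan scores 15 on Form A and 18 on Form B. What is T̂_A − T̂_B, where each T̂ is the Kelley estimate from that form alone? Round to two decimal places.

-0.98

T̂_A = 0.638(15) + 0.362(25.6) = 18.8372
T̂_B = 0.794(18) + 0.206(26.8) = 19.8128
T̂_A − T̂_B = -0.9756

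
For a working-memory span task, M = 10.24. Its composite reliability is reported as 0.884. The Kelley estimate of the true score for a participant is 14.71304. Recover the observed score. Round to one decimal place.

T̂ = ρX + (1 − ρ)μ  ⇒  X = (T̂ − (1 − ρ)μ) / ρ
X = (14.71304 − 0.116 × 10.24) / 0.884 = (14.71304 − 1.18784) / 0.884 = 13.52520 / 0.884 = 15.300

15.3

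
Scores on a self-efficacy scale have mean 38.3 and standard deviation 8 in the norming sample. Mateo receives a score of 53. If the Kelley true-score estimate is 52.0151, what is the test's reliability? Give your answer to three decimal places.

0.933

T̂ = ρX + (1 − ρ)μ  ⇒  T̂ − μ = ρ(X − μ)
ρ = (T̂ − μ)/(X − μ) = (52.0151 − 38.3) / (53 − 38.3) = 13.7151 / 14.7 = 0.93300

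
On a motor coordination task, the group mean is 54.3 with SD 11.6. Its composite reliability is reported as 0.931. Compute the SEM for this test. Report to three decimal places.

3.047

SEM = SD · √(1 − ρ) = 11.6 × √0.069 = 11.6 × 0.2627 = 3.0471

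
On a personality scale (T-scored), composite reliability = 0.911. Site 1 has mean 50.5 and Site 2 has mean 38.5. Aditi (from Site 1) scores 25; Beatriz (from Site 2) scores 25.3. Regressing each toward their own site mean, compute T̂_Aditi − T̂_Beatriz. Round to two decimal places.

T̂_Aditi = 0.911(25) + 0.089(50.5) = 27.2695
T̂_Beatriz = 0.911(25.3) + 0.089(38.5) = 26.4748
Difference = 27.2695 − 26.4748 = 0.7947

0.79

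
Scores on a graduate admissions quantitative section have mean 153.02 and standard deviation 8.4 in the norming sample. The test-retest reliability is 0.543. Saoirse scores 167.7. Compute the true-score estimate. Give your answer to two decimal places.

Regress the observed score toward the mean by the unreliability: T̂ = 0.543·167.7 + 0.457·153.02 = 91.0611 + 69.93014 = 160.991.

160.99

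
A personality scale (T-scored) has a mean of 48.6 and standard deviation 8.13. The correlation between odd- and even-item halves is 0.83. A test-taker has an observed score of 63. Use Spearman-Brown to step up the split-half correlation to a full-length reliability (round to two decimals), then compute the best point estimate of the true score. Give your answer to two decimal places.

61.70

Spearman-Brown: ρ = 2r/(1 + r) = 2(0.83)/(1 + 0.83) = 1.660/1.83 = 0.9071 → 0.91
T̂ = ρX + (1 − ρ)μ
  = 0.91 × 63 + 0.09 × 48.6
  = 57.33 + 4.374
  = 61.704
  ≈ 61.70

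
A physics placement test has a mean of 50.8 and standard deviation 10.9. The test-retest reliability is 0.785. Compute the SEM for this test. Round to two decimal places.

5.05

SEM = SD · √(1 − ρ) = 10.9 × √0.215 = 10.9 × 0.4637 = 5.054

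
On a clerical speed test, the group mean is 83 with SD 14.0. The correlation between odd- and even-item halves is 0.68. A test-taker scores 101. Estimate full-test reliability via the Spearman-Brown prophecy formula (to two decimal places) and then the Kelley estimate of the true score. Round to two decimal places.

Spearman-Brown: ρ = 2r/(1 + r) = 2(0.68)/(1 + 0.68) = 1.360/1.68 = 0.8095 → 0.81
T̂ = ρX + (1 − ρ)μ
  = 0.81 × 101 + 0.19 × 83
  = 81.81 + 15.77
  = 97.580
  ≈ 97.58

97.58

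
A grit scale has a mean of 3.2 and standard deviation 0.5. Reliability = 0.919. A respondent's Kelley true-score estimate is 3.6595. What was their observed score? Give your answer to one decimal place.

3.7

T̂ = ρX + (1 − ρ)μ  ⇒  X = (T̂ − (1 − ρ)μ) / ρ
X = (3.6595 − 0.081 × 3.2) / 0.919 = (3.6595 − 0.2592) / 0.919 = 3.4003 / 0.919 = 3.700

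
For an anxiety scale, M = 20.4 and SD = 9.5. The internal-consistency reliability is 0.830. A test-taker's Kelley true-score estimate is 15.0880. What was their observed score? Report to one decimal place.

14.0

T̂ = ρX + (1 − ρ)μ  ⇒  X = (T̂ − (1 − ρ)μ) / ρ
X = (15.0880 − 0.170 × 20.4) / 0.830 = (15.0880 − 3.4680) / 0.830 = 11.6200 / 0.830 = 14.000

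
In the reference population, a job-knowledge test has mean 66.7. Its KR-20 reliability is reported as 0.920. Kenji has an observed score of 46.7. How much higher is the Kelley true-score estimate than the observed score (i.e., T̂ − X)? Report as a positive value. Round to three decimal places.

T̂ = ρX + (1 − ρ)μ
  = 0.920 × 46.7 + 0.080 × 66.7
  = 42.9640 + 5.3360
  = 48.30000
  ≈ 48.3000
T̂ − X = 48.3000 − 46.7 = 1.6000 → 1.600

1.600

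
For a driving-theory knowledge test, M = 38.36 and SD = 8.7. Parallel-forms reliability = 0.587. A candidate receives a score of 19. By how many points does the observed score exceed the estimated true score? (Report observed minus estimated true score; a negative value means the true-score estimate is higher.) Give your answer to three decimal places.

T̂ = ρX + (1 − ρ)μ
  = 0.587 × 19 + 0.413 × 38.36
  = 11.153 + 15.84268
  = 26.99568
  ≈ 26.9957
X − T̂ = 19 − 26.9957 = -7.9957 → -7.996

-7.996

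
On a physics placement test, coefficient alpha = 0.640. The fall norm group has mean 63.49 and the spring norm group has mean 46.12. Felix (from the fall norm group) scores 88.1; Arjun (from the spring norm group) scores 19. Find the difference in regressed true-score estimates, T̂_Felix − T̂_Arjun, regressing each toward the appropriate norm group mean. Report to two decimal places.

T̂_Felix = 0.640(88.1) + 0.360(63.49) = 79.2404
T̂_Arjun = 0.640(19) + 0.360(46.12) = 28.7632
Difference = 79.2404 − 28.7632 = 50.4772

50.48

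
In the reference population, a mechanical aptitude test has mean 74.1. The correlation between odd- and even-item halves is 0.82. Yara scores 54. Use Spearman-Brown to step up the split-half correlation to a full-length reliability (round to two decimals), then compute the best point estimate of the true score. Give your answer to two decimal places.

56.01

Spearman-Brown: ρ = 2r/(1 + r) = 2(0.82)/(1 + 0.82) = 1.640/1.82 = 0.9011 → 0.90
Regress the observed score toward the mean by the unreliability: T̂ = 0.90·54 + 0.10·74.1 = 48.60 + 7.410 = 56.010.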